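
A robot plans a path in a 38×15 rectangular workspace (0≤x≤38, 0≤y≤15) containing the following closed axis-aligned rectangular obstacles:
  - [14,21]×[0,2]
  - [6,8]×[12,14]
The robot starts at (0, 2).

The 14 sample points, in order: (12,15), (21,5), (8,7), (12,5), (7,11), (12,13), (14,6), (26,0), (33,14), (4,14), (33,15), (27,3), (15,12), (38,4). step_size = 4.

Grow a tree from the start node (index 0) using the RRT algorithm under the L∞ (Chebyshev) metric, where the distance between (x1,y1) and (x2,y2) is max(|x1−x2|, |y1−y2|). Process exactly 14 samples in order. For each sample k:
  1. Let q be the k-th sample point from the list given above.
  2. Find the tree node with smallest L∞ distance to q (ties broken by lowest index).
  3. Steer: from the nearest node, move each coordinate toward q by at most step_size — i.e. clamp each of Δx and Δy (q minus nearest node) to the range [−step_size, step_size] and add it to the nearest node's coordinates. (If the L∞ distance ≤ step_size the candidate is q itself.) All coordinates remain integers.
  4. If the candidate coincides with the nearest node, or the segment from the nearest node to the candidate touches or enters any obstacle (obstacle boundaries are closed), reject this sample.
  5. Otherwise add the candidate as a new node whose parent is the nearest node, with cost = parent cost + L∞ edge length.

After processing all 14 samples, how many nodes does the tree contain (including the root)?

Node count: 13

1. q=(12,15) nearest=0 d=13 new=(4,6) → add node 1 parent=0 cost=4
2. q=(21,5) nearest=1 d=17 new=(8,5) → add node 2 parent=1 cost=8
3. q=(8,7) nearest=2 d=2 new=(8,7) → add node 3 parent=2 cost=10
4. q=(12,5) nearest=2 d=4 new=(12,5) → add node 4 parent=2 cost=12
5. q=(7,11) nearest=3 d=4 new=(7,11) → add node 5 parent=3 cost=14
6. q=(12,13) nearest=5 d=5 new=(11,13) → add node 6 parent=5 cost=18
7. q=(14,6) nearest=4 d=2 new=(14,6) → add node 7 parent=4 cost=14
8. q=(26,0) nearest=7 d=12 new=(18,2) → blocked by [14,21]×[0,2], reject
9. q=(33,14) nearest=7 d=19 new=(18,10) → add node 8 parent=7 cost=18
10. q=(4,14) nearest=5 d=3 new=(4,14) → blocked by [6,8]×[12,14], reject
11. q=(33,15) nearest=8 d=15 new=(22,14) → add node 9 parent=8 cost=22
12. q=(27,3) nearest=8 d=9 new=(22,6) → add node 10 parent=8 cost=22
13. q=(15,12) nearest=8 d=3 new=(15,12) → add node 11 parent=8 cost=21
14. q=(38,4) nearest=9 d=16 new=(26,10) → add node 12 parent=9 cost=26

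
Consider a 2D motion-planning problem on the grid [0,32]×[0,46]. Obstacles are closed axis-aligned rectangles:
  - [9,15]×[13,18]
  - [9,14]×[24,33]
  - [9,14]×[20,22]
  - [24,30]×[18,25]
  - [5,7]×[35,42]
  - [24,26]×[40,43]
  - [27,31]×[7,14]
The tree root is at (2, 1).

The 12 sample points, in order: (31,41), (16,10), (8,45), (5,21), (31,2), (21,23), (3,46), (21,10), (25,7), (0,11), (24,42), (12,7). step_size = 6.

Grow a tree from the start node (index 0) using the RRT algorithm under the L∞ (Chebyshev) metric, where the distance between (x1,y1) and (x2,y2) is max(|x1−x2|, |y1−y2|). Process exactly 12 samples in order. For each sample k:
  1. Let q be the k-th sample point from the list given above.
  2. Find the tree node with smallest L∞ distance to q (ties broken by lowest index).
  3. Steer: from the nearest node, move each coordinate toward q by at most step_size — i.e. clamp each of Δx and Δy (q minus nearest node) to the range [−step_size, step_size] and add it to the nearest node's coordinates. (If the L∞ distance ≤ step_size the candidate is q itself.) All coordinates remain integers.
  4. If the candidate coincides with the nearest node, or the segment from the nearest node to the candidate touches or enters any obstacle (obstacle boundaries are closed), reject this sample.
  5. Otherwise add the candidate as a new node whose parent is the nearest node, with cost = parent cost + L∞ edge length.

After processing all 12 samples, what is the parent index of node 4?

Parent of node 4: 2

1. q=(31,41) nearest=0 d=40 new=(8,7) → add node 1 parent=0 cost=6
2. q=(16,10) nearest=1 d=8 new=(14,10) → add node 2 parent=1 cost=12
3. q=(8,45) nearest=2 d=35 new=(8,16) → blocked by [9,15]×[13,18], reject
4. q=(5,21) nearest=2 d=11 new=(8,16) → blocked by [9,15]×[13,18], reject
5. q=(31,2) nearest=2 d=17 new=(20,4) → add node 3 parent=2 cost=18
6. q=(21,23) nearest=2 d=13 new=(20,16) → add node 4 parent=2 cost=18
7. q=(3,46) nearest=4 d=30 new=(14,22) → blocked by [9,14]×[20,22], reject
8. q=(21,10) nearest=3 d=6 new=(21,10) → add node 5 parent=3 cost=24
9. q=(25,7) nearest=5 d=4 new=(25,7) → add node 6 parent=5 cost=28
10. q=(0,11) nearest=1 d=8 new=(2,11) → add node 7 parent=1 cost=12
11. q=(24,42) nearest=4 d=26 new=(24,22) → blocked by [24,30]×[18,25], reject
12. q=(12,7) nearest=2 d=3 new=(12,7) → add node 8 parent=2 cost=15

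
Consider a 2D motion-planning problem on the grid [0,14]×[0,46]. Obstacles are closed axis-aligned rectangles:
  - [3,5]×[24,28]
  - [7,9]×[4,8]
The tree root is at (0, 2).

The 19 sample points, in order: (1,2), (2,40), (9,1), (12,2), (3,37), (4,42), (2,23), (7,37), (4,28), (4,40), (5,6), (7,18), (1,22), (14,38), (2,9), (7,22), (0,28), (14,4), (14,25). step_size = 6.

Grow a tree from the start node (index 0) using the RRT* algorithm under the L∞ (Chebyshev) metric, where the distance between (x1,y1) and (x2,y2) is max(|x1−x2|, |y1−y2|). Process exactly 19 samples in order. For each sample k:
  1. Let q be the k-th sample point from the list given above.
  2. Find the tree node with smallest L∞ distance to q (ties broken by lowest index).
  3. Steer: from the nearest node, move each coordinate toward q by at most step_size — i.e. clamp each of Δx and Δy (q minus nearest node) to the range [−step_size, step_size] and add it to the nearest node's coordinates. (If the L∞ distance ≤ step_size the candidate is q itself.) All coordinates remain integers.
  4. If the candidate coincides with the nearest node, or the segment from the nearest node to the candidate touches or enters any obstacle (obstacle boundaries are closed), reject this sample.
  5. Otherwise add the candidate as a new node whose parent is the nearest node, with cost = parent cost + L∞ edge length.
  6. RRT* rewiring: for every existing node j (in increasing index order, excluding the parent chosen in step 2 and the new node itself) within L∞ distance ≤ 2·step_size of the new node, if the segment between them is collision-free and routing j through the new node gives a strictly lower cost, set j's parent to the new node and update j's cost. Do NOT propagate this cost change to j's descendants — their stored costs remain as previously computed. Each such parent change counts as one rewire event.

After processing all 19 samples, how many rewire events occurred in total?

Rewire events: 1

1. q=(1,2) nearest=0 d=1 new=(1,2) → add node 1 parent=0 cost=1
2. q=(2,40) nearest=0 d=38 new=(2,8) → add node 2 parent=0 cost=6
3. q=(9,1) nearest=2 d=7 new=(8,2) → add node 3 parent=2 cost=12
4. q=(12,2) nearest=3 d=4 new=(12,2) → add node 4 parent=3 cost=16
5. q=(3,37) nearest=2 d=29 new=(3,14) → add node 5 parent=2 cost=12
6. q=(4,42) nearest=5 d=28 new=(4,20) → add node 6 parent=5 cost=18
7. q=(2,23) nearest=6 d=3 new=(2,23) → add node 7 parent=6 cost=21
8. q=(7,37) nearest=7 d=14 new=(7,29) → blocked by [3,5]×[24,28], reject
9. q=(4,28) nearest=7 d=5 new=(4,28) → blocked by [3,5]×[24,28], reject
10. q=(4,40) nearest=7 d=17 new=(4,29) → blocked by [3,5]×[24,28], reject
11. q=(5,6) nearest=2 d=3 new=(5,6) → add node 8 parent=2 cost=9
12. q=(7,18) nearest=6 d=3 new=(7,18) → add node 9 parent=6 cost=21
13. q=(1,22) nearest=7 d=1 new=(1,22) → add node 10 parent=7 cost=22
14. q=(14,38) nearest=7 d=15 new=(8,29) → blocked by [3,5]×[24,28], reject
15. q=(2,9) nearest=2 d=1 new=(2,9) → add node 11 parent=2 cost=7; rewire 9→11 (16<21)
16. q=(7,22) nearest=6 d=3 new=(7,22) → add node 12 parent=6 cost=21
17. q=(0,28) nearest=7 d=5 new=(0,28) → add node 13 parent=7 cost=26
18. q=(14,4) nearest=4 d=2 new=(14,4) → add node 14 parent=4 cost=18
19. q=(14,25) nearest=9 d=7 new=(13,24) → add node 15 parent=9 cost=22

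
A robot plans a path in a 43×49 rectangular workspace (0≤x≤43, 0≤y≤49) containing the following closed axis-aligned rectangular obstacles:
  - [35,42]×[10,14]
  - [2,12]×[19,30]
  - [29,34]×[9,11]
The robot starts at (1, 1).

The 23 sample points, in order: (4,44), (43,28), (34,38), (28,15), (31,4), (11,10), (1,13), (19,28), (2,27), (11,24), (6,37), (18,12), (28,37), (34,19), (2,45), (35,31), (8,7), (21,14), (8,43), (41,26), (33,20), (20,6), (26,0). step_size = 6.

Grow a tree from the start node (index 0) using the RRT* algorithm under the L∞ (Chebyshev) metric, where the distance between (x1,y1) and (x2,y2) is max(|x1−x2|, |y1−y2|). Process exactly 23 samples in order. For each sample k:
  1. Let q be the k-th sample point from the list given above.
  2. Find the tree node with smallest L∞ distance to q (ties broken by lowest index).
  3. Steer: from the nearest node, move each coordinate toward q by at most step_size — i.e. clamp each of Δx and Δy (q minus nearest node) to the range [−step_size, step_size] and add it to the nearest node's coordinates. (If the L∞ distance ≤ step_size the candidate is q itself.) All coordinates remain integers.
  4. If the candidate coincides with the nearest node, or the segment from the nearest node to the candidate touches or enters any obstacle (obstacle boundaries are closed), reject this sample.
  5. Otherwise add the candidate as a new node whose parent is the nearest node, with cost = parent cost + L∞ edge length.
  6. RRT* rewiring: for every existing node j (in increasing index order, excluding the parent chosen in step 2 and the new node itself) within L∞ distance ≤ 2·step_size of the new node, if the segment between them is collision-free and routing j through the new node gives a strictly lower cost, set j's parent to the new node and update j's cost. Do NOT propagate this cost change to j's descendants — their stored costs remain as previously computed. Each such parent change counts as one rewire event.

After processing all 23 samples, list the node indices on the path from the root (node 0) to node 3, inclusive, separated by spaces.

1. q=(4,44) nearest=0 d=43 new=(4,7) → add node 1 parent=0 cost=6
2. q=(43,28) nearest=1 d=39 new=(10,13) → add node 2 parent=1 cost=12
3. q=(34,38) nearest=2 d=25 new=(16,19) → add node 3 parent=2 cost=18
4. q=(28,15) nearest=3 d=12 new=(22,15) → add node 4 parent=3 cost=24
5. q=(31,4) nearest=4 d=11 new=(28,9) → add node 5 parent=4 cost=30
6. q=(11,10) nearest=2 d=3 new=(11,10) → add node 6 parent=2 cost=15
7. q=(1,13) nearest=1 d=6 new=(1,13) → add node 7 parent=1 cost=12
8. q=(19,28) nearest=3 d=9 new=(19,25) → add node 8 parent=3 cost=24
9. q=(2,27) nearest=2 d=14 new=(4,19) → blocked by [2,12]×[19,30], reject
10. q=(11,24) nearest=3 d=5 new=(11,24) → blocked by [2,12]×[19,30], reject
11. q=(6,37) nearest=8 d=13 new=(13,31) → add node 9 parent=8 cost=30
12. q=(18,12) nearest=4 d=4 new=(18,12) → add node 10 parent=4 cost=28
13. q=(28,37) nearest=8 d=12 new=(25,31) → add node 11 parent=8 cost=30
14. q=(34,19) nearest=5 d=10 new=(34,15) → blocked by [29,34]×[9,11], reject
15. q=(2,45) nearest=9 d=14 new=(7,37) → add node 12 parent=9 cost=36
16. q=(35,31) nearest=11 d=10 new=(31,31) → add node 13 parent=11 cost=36
17. q=(8,7) nearest=6 d=3 new=(8,7) → add node 14 parent=6 cost=18
18. q=(21,14) nearest=4 d=1 new=(21,14) → add node 15 parent=4 cost=25
19. q=(8,43) nearest=12 d=6 new=(8,43) → add node 16 parent=12 cost=42
20. q=(41,26) nearest=13 d=10 new=(37,26) → add node 17 parent=13 cost=42
21. q=(33,20) nearest=17 d=6 new=(33,20) → add node 18 parent=17 cost=48
22. q=(20,6) nearest=10 d=6 new=(20,6) → add node 19 parent=10 cost=34
23. q=(26,0) nearest=19 d=6 new=(26,0) → add node 20 parent=19 cost=40

Path: 0 1 2 3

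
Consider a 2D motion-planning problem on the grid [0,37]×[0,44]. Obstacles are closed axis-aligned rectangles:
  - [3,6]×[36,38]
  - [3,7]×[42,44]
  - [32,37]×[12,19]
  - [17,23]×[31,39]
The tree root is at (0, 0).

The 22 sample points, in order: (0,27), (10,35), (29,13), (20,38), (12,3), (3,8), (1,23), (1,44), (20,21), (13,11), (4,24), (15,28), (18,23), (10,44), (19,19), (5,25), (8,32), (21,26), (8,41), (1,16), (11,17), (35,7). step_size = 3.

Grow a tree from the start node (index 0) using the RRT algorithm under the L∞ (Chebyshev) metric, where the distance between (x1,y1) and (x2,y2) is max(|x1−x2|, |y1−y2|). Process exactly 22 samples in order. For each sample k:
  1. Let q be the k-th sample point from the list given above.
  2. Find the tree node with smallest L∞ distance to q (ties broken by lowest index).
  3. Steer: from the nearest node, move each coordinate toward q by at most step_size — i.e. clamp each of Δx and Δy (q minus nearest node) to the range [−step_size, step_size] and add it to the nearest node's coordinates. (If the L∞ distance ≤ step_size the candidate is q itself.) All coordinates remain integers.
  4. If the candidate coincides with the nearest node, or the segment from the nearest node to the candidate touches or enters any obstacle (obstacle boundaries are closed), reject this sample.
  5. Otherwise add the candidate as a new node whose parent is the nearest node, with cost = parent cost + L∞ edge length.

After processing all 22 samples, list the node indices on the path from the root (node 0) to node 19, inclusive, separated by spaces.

Path: 0 1 2 3 4 7 8 11 12 14 17 19

1. q=(0,27) nearest=0 d=27 new=(0,3) → add node 1 parent=0 cost=3
2. q=(10,35) nearest=1 d=32 new=(3,6) → add node 2 parent=1 cost=6
3. q=(29,13) nearest=2 d=26 new=(6,9) → add node 3 parent=2 cost=9
4. q=(20,38) nearest=3 d=29 new=(9,12) → add node 4 parent=3 cost=12
5. q=(12,3) nearest=3 d=6 new=(9,6) → add node 5 parent=3 cost=12
6. q=(3,8) nearest=2 d=2 new=(3,8) → add node 6 parent=2 cost=8
7. q=(1,23) nearest=4 d=11 new=(6,15) → add node 7 parent=4 cost=15
8. q=(1,44) nearest=7 d=29 new=(3,18) → add node 8 parent=7 cost=18
9. q=(20,21) nearest=4 d=11 new=(12,15) → add node 9 parent=4 cost=15
10. q=(13,11) nearest=4 d=4 new=(12,11) → add node 10 parent=4 cost=15
11. q=(4,24) nearest=8 d=6 new=(4,21) → add node 11 parent=8 cost=21
12. q=(15,28) nearest=11 d=11 new=(7,24) → add node 12 parent=11 cost=24
13. q=(18,23) nearest=9 d=8 new=(15,18) → add node 13 parent=9 cost=18
14. q=(10,44) nearest=12 d=20 new=(10,27) → add node 14 parent=12 cost=27
15. q=(19,19) nearest=13 d=4 new=(18,19) → add node 15 parent=13 cost=21
16. q=(5,25) nearest=12 d=2 new=(5,25) → add node 16 parent=12 cost=26
17. q=(8,32) nearest=14 d=5 new=(8,30) → add node 17 parent=14 cost=30
18. q=(21,26) nearest=15 d=7 new=(21,22) → add node 18 parent=15 cost=24
19. q=(8,41) nearest=17 d=11 new=(8,33) → add node 19 parent=17 cost=33
20. q=(1,16) nearest=8 d=2 new=(1,16) → add node 20 parent=8 cost=20
21. q=(11,17) nearest=9 d=2 new=(11,17) → add node 21 parent=9 cost=17
22. q=(35,7) nearest=18 d=15 new=(24,19) → add node 22 parent=18 cost=27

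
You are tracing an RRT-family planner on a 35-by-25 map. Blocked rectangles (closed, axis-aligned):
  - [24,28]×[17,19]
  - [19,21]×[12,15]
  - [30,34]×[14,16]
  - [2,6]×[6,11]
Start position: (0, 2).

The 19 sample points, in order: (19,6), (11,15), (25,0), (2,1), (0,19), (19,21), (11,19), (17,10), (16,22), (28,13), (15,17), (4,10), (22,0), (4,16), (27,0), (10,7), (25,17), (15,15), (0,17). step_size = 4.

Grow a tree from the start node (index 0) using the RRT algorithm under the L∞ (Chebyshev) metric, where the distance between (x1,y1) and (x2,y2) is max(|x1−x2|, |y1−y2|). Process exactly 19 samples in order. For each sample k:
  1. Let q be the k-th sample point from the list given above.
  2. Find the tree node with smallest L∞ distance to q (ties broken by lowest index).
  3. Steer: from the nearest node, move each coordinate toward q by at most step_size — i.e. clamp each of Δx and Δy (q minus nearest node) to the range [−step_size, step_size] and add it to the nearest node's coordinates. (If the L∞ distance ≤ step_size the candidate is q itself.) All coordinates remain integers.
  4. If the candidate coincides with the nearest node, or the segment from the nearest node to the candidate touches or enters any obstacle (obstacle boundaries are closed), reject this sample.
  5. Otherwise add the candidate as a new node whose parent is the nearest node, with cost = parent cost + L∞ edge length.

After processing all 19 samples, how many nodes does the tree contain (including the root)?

1. q=(19,6) nearest=0 d=19 new=(4,6) → blocked by [2,6]×[6,11], reject
2. q=(11,15) nearest=0 d=13 new=(4,6) → blocked by [2,6]×[6,11], reject
3. q=(25,0) nearest=0 d=25 new=(4,0) → add node 1 parent=0 cost=4
4. q=(2,1) nearest=0 d=2 new=(2,1) → add node 2 parent=0 cost=2
5. q=(0,19) nearest=0 d=17 new=(0,6) → add node 3 parent=0 cost=4
6. q=(19,21) nearest=0 d=19 new=(4,6) → blocked by [2,6]×[6,11], reject
7. q=(11,19) nearest=3 d=13 new=(4,10) → blocked by [2,6]×[6,11], reject
8. q=(17,10) nearest=1 d=13 new=(8,4) → add node 4 parent=1 cost=8
9. q=(16,22) nearest=3 d=16 new=(4,10) → blocked by [2,6]×[6,11], reject
10. q=(28,13) nearest=4 d=20 new=(12,8) → add node 5 parent=4 cost=12
11. q=(15,17) nearest=5 d=9 new=(15,12) → add node 6 parent=5 cost=16
12. q=(4,10) nearest=3 d=4 new=(4,10) → blocked by [2,6]×[6,11], reject
13. q=(22,0) nearest=5 d=10 new=(16,4) → add node 7 parent=5 cost=16
14. q=(4,16) nearest=5 d=8 new=(8,12) → add node 8 parent=5 cost=16
15. q=(27,0) nearest=7 d=11 new=(20,0) → add node 9 parent=7 cost=20
16. q=(10,7) nearest=5 d=2 new=(10,7) → add node 10 parent=5 cost=14
17. q=(25,17) nearest=6 d=10 new=(19,16) → add node 11 parent=6 cost=20
18. q=(15,15) nearest=6 d=3 new=(15,15) → add node 12 parent=6 cost=19
19. q=(0,17) nearest=8 d=8 new=(4,16) → add node 13 parent=8 cost=20

Node count: 14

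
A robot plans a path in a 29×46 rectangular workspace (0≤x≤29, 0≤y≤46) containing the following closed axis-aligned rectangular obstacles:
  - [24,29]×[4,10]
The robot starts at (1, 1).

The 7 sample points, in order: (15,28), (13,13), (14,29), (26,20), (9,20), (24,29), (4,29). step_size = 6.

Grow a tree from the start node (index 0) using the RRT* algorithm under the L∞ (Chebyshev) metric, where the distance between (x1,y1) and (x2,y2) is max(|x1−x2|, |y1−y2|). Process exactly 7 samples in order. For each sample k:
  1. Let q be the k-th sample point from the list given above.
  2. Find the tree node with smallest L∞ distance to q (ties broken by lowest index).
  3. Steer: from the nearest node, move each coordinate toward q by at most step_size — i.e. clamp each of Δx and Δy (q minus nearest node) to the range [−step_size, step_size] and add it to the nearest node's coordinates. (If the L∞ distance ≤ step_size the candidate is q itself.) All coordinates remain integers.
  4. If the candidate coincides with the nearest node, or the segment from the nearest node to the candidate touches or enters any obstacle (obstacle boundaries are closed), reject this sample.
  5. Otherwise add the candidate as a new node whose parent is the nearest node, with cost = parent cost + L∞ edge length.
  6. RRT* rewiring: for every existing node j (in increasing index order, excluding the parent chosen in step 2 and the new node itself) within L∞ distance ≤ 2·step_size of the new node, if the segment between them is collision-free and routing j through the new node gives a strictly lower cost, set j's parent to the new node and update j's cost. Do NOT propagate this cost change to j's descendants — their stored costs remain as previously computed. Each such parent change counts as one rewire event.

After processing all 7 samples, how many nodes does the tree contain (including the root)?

Node count: 8

1. q=(15,28) nearest=0 d=27 new=(7,7) → add node 1 parent=0 cost=6
2. q=(13,13) nearest=1 d=6 new=(13,13) → add node 2 parent=1 cost=12
3. q=(14,29) nearest=2 d=16 new=(14,19) → add node 3 parent=2 cost=18
4. q=(26,20) nearest=3 d=12 new=(20,20) → add node 4 parent=3 cost=24
5. q=(9,20) nearest=3 d=5 new=(9,20) → add node 5 parent=3 cost=23
6. q=(24,29) nearest=4 d=9 new=(24,26) → add node 6 parent=4 cost=30
7. q=(4,29) nearest=5 d=9 new=(4,26) → add node 7 parent=5 cost=29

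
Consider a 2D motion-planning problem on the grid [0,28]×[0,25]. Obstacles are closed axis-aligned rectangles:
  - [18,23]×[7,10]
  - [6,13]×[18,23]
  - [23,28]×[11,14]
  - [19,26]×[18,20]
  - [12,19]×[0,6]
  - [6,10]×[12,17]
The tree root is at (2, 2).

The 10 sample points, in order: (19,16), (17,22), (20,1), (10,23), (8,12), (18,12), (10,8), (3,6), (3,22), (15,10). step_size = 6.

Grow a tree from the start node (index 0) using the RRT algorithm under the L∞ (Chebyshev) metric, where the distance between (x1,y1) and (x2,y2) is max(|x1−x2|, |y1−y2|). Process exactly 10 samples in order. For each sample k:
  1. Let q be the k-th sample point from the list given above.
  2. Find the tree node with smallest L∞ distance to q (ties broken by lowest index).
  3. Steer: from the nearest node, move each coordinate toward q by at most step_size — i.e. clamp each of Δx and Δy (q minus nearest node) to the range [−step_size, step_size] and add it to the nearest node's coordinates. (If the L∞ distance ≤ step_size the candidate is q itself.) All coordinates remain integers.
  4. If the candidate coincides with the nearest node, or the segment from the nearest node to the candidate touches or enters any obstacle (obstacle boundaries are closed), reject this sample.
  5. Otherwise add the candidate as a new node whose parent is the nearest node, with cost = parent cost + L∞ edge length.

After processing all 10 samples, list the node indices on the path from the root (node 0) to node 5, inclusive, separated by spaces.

1. q=(19,16) nearest=0 d=17 new=(8,8) → add node 1 parent=0 cost=6
2. q=(17,22) nearest=1 d=14 new=(14,14) → add node 2 parent=1 cost=12
3. q=(20,1) nearest=1 d=12 new=(14,2) → blocked by [12,19]×[0,6], reject
4. q=(10,23) nearest=2 d=9 new=(10,20) → blocked by [6,13]×[18,23], reject
5. q=(8,12) nearest=1 d=4 new=(8,12) → blocked by [6,10]×[12,17], reject
6. q=(18,12) nearest=2 d=4 new=(18,12) → add node 3 parent=2 cost=16
7. q=(10,8) nearest=1 d=2 new=(10,8) → add node 4 parent=1 cost=8
8. q=(3,6) nearest=0 d=4 new=(3,6) → add node 5 parent=0 cost=4
9. q=(3,22) nearest=2 d=11 new=(8,20) → blocked by [6,13]×[18,23], reject
10. q=(15,10) nearest=3 d=3 new=(15,10) → add node 6 parent=3 cost=19

Path: 0 5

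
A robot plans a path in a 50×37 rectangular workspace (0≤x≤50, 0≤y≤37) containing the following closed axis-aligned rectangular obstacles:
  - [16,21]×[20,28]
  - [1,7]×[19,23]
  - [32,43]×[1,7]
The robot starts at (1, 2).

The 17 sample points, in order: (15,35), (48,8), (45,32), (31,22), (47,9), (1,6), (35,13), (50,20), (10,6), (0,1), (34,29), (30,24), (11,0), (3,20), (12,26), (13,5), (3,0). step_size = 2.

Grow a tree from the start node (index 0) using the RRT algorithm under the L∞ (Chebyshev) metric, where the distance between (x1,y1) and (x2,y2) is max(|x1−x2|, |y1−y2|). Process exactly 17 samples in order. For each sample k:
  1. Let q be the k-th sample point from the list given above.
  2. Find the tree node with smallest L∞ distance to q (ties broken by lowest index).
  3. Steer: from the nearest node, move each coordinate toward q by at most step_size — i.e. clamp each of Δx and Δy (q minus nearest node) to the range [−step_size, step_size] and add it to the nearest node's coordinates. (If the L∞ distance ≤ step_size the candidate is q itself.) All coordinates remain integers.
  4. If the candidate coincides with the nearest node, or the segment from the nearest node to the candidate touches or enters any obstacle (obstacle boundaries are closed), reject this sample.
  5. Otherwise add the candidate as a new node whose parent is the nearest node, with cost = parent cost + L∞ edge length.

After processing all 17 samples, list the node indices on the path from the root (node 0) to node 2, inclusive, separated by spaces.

Path: 0 1 2

1. q=(15,35) nearest=0 d=33 new=(3,4) → add node 1 parent=0 cost=2
2. q=(48,8) nearest=1 d=45 new=(5,6) → add node 2 parent=1 cost=4
3. q=(45,32) nearest=2 d=40 new=(7,8) → add node 3 parent=2 cost=6
4. q=(31,22) nearest=3 d=24 new=(9,10) → add node 4 parent=3 cost=8
5. q=(47,9) nearest=4 d=38 new=(11,9) → add node 5 parent=4 cost=10
6. q=(1,6) nearest=1 d=2 new=(1,6) → add node 6 parent=1 cost=4
7. q=(35,13) nearest=5 d=24 new=(13,11) → add node 7 parent=5 cost=12
8. q=(50,20) nearest=7 d=37 new=(15,13) → add node 8 parent=7 cost=14
9. q=(10,6) nearest=3 d=3 new=(9,6) → add node 9 parent=3 cost=8
10. q=(0,1) nearest=0 d=1 new=(0,1) → add node 10 parent=0 cost=1
11. q=(34,29) nearest=8 d=19 new=(17,15) → add node 11 parent=8 cost=16
12. q=(30,24) nearest=11 d=13 new=(19,17) → add node 12 parent=11 cost=18
13. q=(11,0) nearest=2 d=6 new=(7,4) → add node 13 parent=2 cost=6
14. q=(3,20) nearest=4 d=10 new=(7,12) → add node 14 parent=4 cost=10
15. q=(12,26) nearest=12 d=9 new=(17,19) → add node 15 parent=12 cost=20
16. q=(13,5) nearest=5 d=4 new=(13,7) → add node 16 parent=5 cost=12
17. q=(3,0) nearest=0 d=2 new=(3,0) → add node 17 parent=0 cost=2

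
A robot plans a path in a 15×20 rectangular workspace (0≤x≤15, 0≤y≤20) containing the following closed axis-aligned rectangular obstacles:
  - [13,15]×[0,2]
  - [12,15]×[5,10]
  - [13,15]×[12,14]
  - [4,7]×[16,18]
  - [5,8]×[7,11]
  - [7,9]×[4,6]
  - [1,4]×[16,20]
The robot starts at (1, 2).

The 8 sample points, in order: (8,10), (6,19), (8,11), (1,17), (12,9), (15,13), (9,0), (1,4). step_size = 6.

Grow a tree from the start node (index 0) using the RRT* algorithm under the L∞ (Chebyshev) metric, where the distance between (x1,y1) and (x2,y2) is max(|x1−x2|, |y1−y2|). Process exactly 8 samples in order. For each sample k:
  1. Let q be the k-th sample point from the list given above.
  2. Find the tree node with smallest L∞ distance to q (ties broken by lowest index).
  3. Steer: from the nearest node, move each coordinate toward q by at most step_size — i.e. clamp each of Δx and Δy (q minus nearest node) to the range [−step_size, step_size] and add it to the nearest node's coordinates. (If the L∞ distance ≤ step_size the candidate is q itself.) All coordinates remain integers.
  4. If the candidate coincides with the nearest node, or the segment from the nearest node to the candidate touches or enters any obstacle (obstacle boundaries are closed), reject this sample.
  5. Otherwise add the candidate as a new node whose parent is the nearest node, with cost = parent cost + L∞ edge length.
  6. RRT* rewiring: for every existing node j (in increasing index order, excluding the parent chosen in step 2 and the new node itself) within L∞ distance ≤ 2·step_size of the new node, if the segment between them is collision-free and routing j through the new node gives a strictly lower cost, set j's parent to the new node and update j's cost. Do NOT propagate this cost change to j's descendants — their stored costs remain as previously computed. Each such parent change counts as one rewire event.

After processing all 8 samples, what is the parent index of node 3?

Parent of node 3: 0

1. q=(8,10) nearest=0 d=8 new=(7,8) → blocked by [5,8]×[7,11], reject
2. q=(6,19) nearest=0 d=17 new=(6,8) → blocked by [5,8]×[7,11], reject
3. q=(8,11) nearest=0 d=9 new=(7,8) → blocked by [5,8]×[7,11], reject
4. q=(1,17) nearest=0 d=15 new=(1,8) → add node 1 parent=0 cost=6
5. q=(12,9) nearest=0 d=11 new=(7,8) → blocked by [5,8]×[7,11], reject
6. q=(15,13) nearest=0 d=14 new=(7,8) → blocked by [5,8]×[7,11], reject
7. q=(9,0) nearest=0 d=8 new=(7,0) → add node 2 parent=0 cost=6
8. q=(1,4) nearest=0 d=2 new=(1,4) → add node 3 parent=0 cost=2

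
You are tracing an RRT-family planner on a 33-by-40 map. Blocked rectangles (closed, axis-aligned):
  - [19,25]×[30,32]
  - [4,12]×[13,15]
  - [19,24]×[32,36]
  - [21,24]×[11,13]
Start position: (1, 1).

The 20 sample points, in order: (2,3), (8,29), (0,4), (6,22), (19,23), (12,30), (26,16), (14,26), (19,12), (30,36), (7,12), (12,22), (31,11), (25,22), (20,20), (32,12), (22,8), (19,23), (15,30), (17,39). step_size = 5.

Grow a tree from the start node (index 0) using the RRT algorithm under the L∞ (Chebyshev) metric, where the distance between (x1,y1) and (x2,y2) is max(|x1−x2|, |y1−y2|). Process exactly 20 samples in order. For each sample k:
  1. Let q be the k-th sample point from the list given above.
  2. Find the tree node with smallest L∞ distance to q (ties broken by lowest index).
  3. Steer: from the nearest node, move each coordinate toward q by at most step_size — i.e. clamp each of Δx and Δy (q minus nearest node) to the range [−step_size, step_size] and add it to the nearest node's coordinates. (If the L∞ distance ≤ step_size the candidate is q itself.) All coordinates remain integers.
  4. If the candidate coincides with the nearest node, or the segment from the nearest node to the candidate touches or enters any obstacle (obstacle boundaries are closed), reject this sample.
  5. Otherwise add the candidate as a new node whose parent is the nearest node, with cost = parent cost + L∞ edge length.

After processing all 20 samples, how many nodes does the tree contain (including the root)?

Node count: 14

1. q=(2,3) nearest=0 d=2 new=(2,3) → add node 1 parent=0 cost=2
2. q=(8,29) nearest=1 d=26 new=(7,8) → add node 2 parent=1 cost=7
3. q=(0,4) nearest=1 d=2 new=(0,4) → add node 3 parent=1 cost=4
4. q=(6,22) nearest=2 d=14 new=(6,13) → blocked by [4,12]×[13,15], reject
5. q=(19,23) nearest=2 d=15 new=(12,13) → blocked by [4,12]×[13,15], reject
6. q=(12,30) nearest=2 d=22 new=(12,13) → blocked by [4,12]×[13,15], reject
7. q=(26,16) nearest=2 d=19 new=(12,13) → blocked by [4,12]×[13,15], reject
8. q=(14,26) nearest=2 d=18 new=(12,13) → blocked by [4,12]×[13,15], reject
9. q=(19,12) nearest=2 d=12 new=(12,12) → add node 4 parent=2 cost=12
10. q=(30,36) nearest=4 d=24 new=(17,17) → add node 5 parent=4 cost=17
11. q=(7,12) nearest=2 d=4 new=(7,12) → add node 6 parent=2 cost=11
12. q=(12,22) nearest=5 d=5 new=(12,22) → add node 7 parent=5 cost=22
13. q=(31,11) nearest=5 d=14 new=(22,12) → blocked by [21,24]×[11,13], reject
14. q=(25,22) nearest=5 d=8 new=(22,22) → add node 8 parent=5 cost=22
15. q=(20,20) nearest=8 d=2 new=(20,20) → add node 9 parent=8 cost=24
16. q=(32,12) nearest=8 d=10 new=(27,17) → add node 10 parent=8 cost=27
17. q=(22,8) nearest=5 d=9 new=(22,12) → blocked by [21,24]×[11,13], reject
18. q=(19,23) nearest=8 d=3 new=(19,23) → add node 11 parent=8 cost=25
19. q=(15,30) nearest=11 d=7 new=(15,28) → add node 12 parent=11 cost=30
20. q=(17,39) nearest=12 d=11 new=(17,33) → add node 13 parent=12 cost=35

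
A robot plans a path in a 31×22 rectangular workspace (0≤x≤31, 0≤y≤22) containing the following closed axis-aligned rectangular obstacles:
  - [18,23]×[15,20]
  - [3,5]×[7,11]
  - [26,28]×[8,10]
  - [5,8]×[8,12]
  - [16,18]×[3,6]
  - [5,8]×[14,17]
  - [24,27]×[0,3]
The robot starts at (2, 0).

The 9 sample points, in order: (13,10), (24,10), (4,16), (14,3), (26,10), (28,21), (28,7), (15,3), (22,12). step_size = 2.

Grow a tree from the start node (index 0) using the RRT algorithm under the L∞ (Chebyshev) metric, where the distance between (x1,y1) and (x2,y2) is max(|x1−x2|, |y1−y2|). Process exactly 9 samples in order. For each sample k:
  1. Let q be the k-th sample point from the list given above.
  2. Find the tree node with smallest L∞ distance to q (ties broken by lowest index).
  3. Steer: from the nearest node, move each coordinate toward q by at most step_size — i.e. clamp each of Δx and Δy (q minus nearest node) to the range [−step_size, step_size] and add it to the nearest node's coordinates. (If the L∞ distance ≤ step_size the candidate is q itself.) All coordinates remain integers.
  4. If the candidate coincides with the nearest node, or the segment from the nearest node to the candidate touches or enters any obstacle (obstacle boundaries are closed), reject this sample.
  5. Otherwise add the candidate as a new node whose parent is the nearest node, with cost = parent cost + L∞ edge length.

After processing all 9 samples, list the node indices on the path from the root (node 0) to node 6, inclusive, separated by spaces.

Path: 0 1 2 4 5 6

1. q=(13,10) nearest=0 d=11 new=(4,2) → add node 1 parent=0 cost=2
2. q=(24,10) nearest=1 d=20 new=(6,4) → add node 2 parent=1 cost=4
3. q=(4,16) nearest=2 d=12 new=(4,6) → add node 3 parent=2 cost=6
4. q=(14,3) nearest=2 d=8 new=(8,3) → add node 4 parent=2 cost=6
5. q=(26,10) nearest=4 d=18 new=(10,5) → add node 5 parent=4 cost=8
6. q=(28,21) nearest=5 d=18 new=(12,7) → add node 6 parent=5 cost=10
7. q=(28,7) nearest=6 d=16 new=(14,7) → add node 7 parent=6 cost=12
8. q=(15,3) nearest=6 d=4 new=(14,5) → add node 8 parent=6 cost=12
9. q=(22,12) nearest=7 d=8 new=(16,9) → add node 9 parent=7 cost=14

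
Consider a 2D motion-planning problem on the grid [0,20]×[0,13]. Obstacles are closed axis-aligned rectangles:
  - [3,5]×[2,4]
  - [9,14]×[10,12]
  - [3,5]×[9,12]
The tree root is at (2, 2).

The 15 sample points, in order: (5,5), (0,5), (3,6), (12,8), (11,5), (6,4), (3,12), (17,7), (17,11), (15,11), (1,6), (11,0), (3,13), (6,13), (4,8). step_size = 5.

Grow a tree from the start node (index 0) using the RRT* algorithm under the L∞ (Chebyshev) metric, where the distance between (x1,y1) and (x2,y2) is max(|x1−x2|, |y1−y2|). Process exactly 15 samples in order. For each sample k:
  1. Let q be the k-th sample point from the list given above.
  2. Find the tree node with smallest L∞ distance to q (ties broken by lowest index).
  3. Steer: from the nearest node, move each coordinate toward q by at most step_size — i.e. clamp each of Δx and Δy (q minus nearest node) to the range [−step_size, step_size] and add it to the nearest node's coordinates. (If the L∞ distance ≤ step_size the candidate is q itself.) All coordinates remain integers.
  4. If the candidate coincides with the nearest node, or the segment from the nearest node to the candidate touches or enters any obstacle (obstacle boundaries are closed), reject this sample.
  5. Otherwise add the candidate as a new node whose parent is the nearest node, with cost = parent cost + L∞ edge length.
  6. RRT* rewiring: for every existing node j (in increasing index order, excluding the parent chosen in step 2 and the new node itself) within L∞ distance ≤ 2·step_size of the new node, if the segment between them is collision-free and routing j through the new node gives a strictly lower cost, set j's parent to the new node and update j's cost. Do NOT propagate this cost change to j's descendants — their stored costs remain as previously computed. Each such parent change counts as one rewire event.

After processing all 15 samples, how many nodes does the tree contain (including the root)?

Node count: 13

1. q=(5,5) nearest=0 d=3 new=(5,5) → blocked by [3,5]×[2,4], reject
2. q=(0,5) nearest=0 d=3 new=(0,5) → add node 1 parent=0 cost=3
3. q=(3,6) nearest=1 d=3 new=(3,6) → add node 2 parent=1 cost=6
4. q=(12,8) nearest=2 d=9 new=(8,8) → add node 3 parent=2 cost=11
5. q=(11,5) nearest=3 d=3 new=(11,5) → add node 4 parent=3 cost=14
6. q=(6,4) nearest=2 d=3 new=(6,4) → add node 5 parent=2 cost=9
7. q=(3,12) nearest=3 d=5 new=(3,12) → blocked by [3,5]×[9,12], reject
8. q=(17,7) nearest=4 d=6 new=(16,7) → add node 6 parent=4 cost=19
9. q=(17,11) nearest=6 d=4 new=(17,11) → add node 7 parent=6 cost=23
10. q=(15,11) nearest=7 d=2 new=(15,11) → add node 8 parent=7 cost=25
11. q=(1,6) nearest=1 d=1 new=(1,6) → add node 9 parent=1 cost=4
12. q=(11,0) nearest=4 d=5 new=(11,0) → add node 10 parent=4 cost=19
13. q=(3,13) nearest=3 d=5 new=(3,13) → blocked by [3,5]×[9,12], reject
14. q=(6,13) nearest=3 d=5 new=(6,13) → add node 11 parent=3 cost=16
15. q=(4,8) nearest=2 d=2 new=(4,8) → add node 12 parent=2 cost=8; rewire 10→12 (16<19)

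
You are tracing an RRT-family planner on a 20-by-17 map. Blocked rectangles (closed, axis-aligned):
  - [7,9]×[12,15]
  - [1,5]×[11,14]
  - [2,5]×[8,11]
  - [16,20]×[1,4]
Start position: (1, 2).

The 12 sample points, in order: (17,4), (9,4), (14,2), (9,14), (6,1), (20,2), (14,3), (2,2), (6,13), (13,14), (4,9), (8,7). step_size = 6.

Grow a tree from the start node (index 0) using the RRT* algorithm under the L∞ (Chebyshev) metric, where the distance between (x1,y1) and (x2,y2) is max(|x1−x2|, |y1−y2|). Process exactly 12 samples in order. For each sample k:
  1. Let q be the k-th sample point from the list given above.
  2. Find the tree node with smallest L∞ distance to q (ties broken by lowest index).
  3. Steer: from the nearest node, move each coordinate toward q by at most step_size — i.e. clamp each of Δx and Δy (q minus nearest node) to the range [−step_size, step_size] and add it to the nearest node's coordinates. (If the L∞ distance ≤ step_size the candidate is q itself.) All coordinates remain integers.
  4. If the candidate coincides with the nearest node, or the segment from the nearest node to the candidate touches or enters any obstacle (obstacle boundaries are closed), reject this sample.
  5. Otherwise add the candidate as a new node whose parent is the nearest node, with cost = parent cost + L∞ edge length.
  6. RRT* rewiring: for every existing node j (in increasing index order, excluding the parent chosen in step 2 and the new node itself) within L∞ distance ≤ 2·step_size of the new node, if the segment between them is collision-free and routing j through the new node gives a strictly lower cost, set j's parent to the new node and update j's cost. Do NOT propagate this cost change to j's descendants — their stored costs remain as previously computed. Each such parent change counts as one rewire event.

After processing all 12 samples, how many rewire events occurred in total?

1. q=(17,4) nearest=0 d=16 new=(7,4) → add node 1 parent=0 cost=6
2. q=(9,4) nearest=1 d=2 new=(9,4) → add node 2 parent=1 cost=8
3. q=(14,2) nearest=2 d=5 new=(14,2) → add node 3 parent=2 cost=13
4. q=(9,14) nearest=1 d=10 new=(9,10) → add node 4 parent=1 cost=12
5. q=(6,1) nearest=1 d=3 new=(6,1) → add node 5 parent=1 cost=9
6. q=(20,2) nearest=3 d=6 new=(20,2) → blocked by [16,20]×[1,4], reject
7. q=(14,3) nearest=3 d=1 new=(14,3) → add node 6 parent=3 cost=14
8. q=(2,2) nearest=0 d=1 new=(2,2) → add node 7 parent=0 cost=1; rewire 4→7 (9<12); rewire 5→7 (5<9); rewire 6→7 (13<14)
9. q=(6,13) nearest=4 d=3 new=(6,13) → blocked by [7,9]×[12,15], reject
10. q=(13,14) nearest=4 d=4 new=(13,14) → add node 8 parent=4 cost=13
11. q=(4,9) nearest=1 d=5 new=(4,9) → blocked by [2,5]×[8,11], reject
12. q=(8,7) nearest=1 d=3 new=(8,7) → add node 9 parent=1 cost=9

Rewire events: 3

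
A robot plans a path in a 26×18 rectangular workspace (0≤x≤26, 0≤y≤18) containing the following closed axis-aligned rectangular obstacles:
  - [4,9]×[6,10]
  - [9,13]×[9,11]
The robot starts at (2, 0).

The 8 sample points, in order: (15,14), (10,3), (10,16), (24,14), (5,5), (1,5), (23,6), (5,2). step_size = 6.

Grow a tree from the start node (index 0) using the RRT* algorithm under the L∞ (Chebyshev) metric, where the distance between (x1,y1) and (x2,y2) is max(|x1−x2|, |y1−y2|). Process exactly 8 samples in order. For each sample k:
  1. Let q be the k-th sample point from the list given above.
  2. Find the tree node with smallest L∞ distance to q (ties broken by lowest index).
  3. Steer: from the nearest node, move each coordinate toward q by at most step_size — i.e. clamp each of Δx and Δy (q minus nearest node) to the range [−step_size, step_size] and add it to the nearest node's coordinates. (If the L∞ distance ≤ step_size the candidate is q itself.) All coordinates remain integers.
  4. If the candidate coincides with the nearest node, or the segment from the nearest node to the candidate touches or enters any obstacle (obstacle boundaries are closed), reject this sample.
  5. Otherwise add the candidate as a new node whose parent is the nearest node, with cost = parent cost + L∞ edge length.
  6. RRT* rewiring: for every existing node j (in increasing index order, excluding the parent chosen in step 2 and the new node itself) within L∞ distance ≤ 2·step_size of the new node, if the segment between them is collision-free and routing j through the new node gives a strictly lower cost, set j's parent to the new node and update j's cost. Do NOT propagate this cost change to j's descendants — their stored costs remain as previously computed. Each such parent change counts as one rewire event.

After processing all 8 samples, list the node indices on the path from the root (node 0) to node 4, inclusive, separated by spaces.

1. q=(15,14) nearest=0 d=14 new=(8,6) → blocked by [4,9]×[6,10], reject
2. q=(10,3) nearest=0 d=8 new=(8,3) → add node 1 parent=0 cost=6
3. q=(10,16) nearest=1 d=13 new=(10,9) → blocked by [4,9]×[6,10], reject
4. q=(24,14) nearest=1 d=16 new=(14,9) → add node 2 parent=1 cost=12
5. q=(5,5) nearest=1 d=3 new=(5,5) → add node 3 parent=1 cost=9
6. q=(1,5) nearest=3 d=4 new=(1,5) → add node 4 parent=3 cost=13
7. q=(23,6) nearest=2 d=9 new=(20,6) → add node 5 parent=2 cost=18
8. q=(5,2) nearest=0 d=3 new=(5,2) → add node 6 parent=0 cost=3; rewire 3→6 (6<9); rewire 4→6 (7<13)

Path: 0 6 4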